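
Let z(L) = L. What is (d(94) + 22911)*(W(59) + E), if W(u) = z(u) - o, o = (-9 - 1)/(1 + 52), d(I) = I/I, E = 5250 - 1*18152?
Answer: -15595488128/53 ≈ -2.9425e+8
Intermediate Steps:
E = -12902 (E = 5250 - 18152 = -12902)
d(I) = 1
o = -10/53 ≈ -0.18868
W(u) = 10/53 + u (W(u) = u - 1*(-10/53) = u + 10/53 = 10/53 + u)
(d(94) + 22911)*(W(59) + E) = (1 + 22911)*((10/53 + 59) - 12902) = 22912*(3137/53 - 12902) = 22912*(-680669/53) = -15595488128/53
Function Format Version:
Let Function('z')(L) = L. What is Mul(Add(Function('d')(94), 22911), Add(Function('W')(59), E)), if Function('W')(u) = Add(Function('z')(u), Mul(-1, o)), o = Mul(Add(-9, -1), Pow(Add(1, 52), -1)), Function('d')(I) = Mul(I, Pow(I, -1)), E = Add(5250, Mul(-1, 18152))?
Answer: Rational(-15595488128, 53) ≈ -2.9425e+8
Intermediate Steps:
E = -12902 (E = Add(5250, -18152) = -12902)
Function('d')(I) = 1
o = Rational(-10, 53) (o = Mul(-10, Pow(53, -1)) = Mul(-10, Rational(1, 53)) = Rational(-10, 53) ≈ -0.18868)
Function('W')(u) = Add(Rational(10, 53), u) (Function('W')(u) = Add(u, Mul(-1, Rational(-10, 53))) = Add(u, Rational(10, 53)) = Add(Rational(10, 53), u))
Mul(Add(Function('d')(94), 22911), Add(Function('W')(59), E)) = Mul(Add(1, 22911), Add(Add(Rational(10, 53), 59), -12902)) = Mul(22912, Add(Rational(3137, 53), -12902)) = Mul(22912, Rational(-680669, 53)) = Rational(-15595488128, 53)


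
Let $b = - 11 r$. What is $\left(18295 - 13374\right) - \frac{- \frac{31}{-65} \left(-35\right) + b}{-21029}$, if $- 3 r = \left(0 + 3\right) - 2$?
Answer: $\frac{4035864143}{820131} \approx 4921.0$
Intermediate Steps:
$r = - \frac{1}{3}$ ($r = - \frac{\left(0 + 3\right) - 2}{3} = - \frac{3 - 2}{3} = \left(- \frac{1}{3}\right) 1 = - \frac{1}{3} \approx -0.33333$)
$b = \frac{11}{3}$ ($b = \left(-11\right) \left(- \frac{1}{3}\right) = \frac{11}{3} \approx 3.6667$)
$\left(18295 - 13374\right) - \frac{- \frac{31}{-65} \left(-35\right) + b}{-21029} = \left(18295 - 13374\right) - \frac{- \frac{31}{-65} \left(-35\right) + \frac{11}{3}}{-21029} = 4921 - \left(\left(-31\right) \left(- \frac{1}{65}\right) \left(-35\right) + \frac{11}{3}\right) \left(- \frac{1}{21029}\right) = 4921 - \left(\frac{31}{65} \left(-35\right) + \frac{11}{3}\right) \left(- \frac{1}{21029}\right) = 4921 - \left(- \frac{217}{13} + \frac{11}{3}\right) \left(- \frac{1}{21029}\right) = 4921 - \left(- \frac{508}{39}\right) \left(- \frac{1}{21029}\right) = 4921 - \frac{508}{820131} = \frac{4035864143}{820131}$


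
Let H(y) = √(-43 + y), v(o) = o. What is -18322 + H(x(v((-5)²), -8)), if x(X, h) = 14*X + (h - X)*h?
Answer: -18322 + √571 ≈ -18298.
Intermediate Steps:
x(X, h) = 14*X + h*(h - X)
-18322 + H(x(v((-5)²), -8)) = -18322 + √(-43 + ((-8)² + 14*(-5)² - 1*(-5)²*(-8))) = -18322 + √(-43 + (64 + 14*25 - 1*25*(-8))) = -18322 + √(-43 + (64 + 350 + 200)) = -18322 + √(-43 + 614) = -18322 + √571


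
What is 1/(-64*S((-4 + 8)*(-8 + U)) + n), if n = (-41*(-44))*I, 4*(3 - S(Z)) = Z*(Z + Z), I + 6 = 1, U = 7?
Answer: -1/8700 ≈ -0.00011494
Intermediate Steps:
I = -5 (I = -6 + 1 = -5)
S(Z) = 3 - Z**2/2 (S(Z) = 3 - Z*(Z + Z)/4 = 3 - Z*2*Z/4 = 3 - Z**2/2)
n = -9020 (n = -41*(-44)*(-5) = 1804*(-5) = -9020)
1/(-64*S((-4 + 8)*(-8 + U)) + n) = 1/(-64*(3 - (-8 + 7)**2*(-4 + 8)**2/2) - 9020) = 1/(-64*(3 - (4*(-1))**2/2) - 9020) = 1/(-64*(3 - 1/2*(-4)**2) - 9020) = 1/(-64*(3 - 1/2*16) - 9020) = 1/(-64*(3 - 8) - 9020) = 1/(-64*(-5) - 9020) = 1/(320 - 9020) = 1/(-8700) = -1/8700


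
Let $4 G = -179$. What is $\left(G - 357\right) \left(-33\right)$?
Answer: $\frac{53031}{4} \approx 13258.0$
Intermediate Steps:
$G = - \frac{179}{4}$ ($G = \frac{1}{4} \left(-179\right) = - \frac{179}{4} \approx -44.75$)
$\left(G - 357\right) \left(-33\right) = \left(- \frac{179}{4} - 357\right) \left(-33\right) = \left(- \frac{1607}{4}\right) \left(-33\right) = \frac{53031}{4}$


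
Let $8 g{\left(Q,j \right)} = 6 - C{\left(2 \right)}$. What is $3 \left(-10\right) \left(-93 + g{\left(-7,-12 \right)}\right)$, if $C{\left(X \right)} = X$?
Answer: $2775$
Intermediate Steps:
$g{\left(Q,j \right)} = \frac{1}{2}$ ($g{\left(Q,j \right)} = \frac{6 - 2}{8} = \frac{1}{8} \cdot 4 = \frac{1}{2}$)
$3 \left(-10\right) \left(-93 + g{\left(-7,-12 \right)}\right) = 3 \left(-10\right) \left(-93 + \frac{1}{2}\right) = \left(-30\right) \left(- \frac{185}{2}\right) = 2775$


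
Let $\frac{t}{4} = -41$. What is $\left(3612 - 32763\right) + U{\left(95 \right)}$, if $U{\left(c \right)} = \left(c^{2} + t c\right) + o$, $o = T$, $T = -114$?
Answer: $-35820$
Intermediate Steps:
$t = -164$ ($t = 4 \left(-41\right) = -164$)
$o = -114$
$U{\left(c \right)} = -114 + c^{2} - 164 c$ ($U{\left(c \right)} = \left(c^{2} - 164 c\right) - 114 = -114 + c^{2} - 164 c$)
$\left(3612 - 32763\right) + U{\left(95 \right)} = \left(3612 - 32763\right) - \left(15694 - 9025\right) = -29151 - 6669 = -35820$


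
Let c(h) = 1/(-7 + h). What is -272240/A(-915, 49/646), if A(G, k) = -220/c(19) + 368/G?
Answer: 15568725/150998 ≈ 103.11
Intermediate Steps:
A(G, k) = -2640 + 368/G (A(G, k) = -220/(1/(-7 + 19)) + 368/G = -220/(1/12) + 368/G = -220/1/12 + 368/G = -220*12 + 368/G = -2640 + 368/G)
-272240/A(-915, 49/646) = -272240/(-2640 + 368/(-915)) = -272240/(-2640 + 368*(-1/915)) = -272240/(-2640 - 368/915) = -272240/(-2415968/915) = -272240*(-915/2415968) = 15568725/150998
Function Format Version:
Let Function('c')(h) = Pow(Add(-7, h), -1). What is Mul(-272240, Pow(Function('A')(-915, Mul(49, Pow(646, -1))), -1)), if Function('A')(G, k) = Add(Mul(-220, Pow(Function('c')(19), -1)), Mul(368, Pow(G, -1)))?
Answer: Rational(15568725, 150998) ≈ 103.11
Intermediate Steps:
Function('A')(G, k) = Add(-2640, Mul(368, Pow(G, -1))) (Function('A')(G, k) = Add(Mul(-220, Pow(Pow(Add(-7, 19), -1), -1)), Mul(368, Pow(G, -1))) = Add(Mul(-220, Pow(Pow(12, -1), -1)), Mul(368, Pow(G, -1))) = Add(Mul(-220, Pow(Rational(1, 12), -1)), Mul(368, Pow(G, -1))) = Add(Mul(-220, 12), Mul(368, Pow(G, -1))) = Add(-2640, Mul(368, Pow(G, -1))))
Mul(-272240, Pow(Function('A')(-915, Mul(49, Pow(646, -1))), -1)) = Mul(-272240, Pow(Add(-2640, Mul(368, Pow(-915, -1))), -1)) = Mul(-272240, Pow(Add(-2640, Mul(368, Rational(-1, 915))), -1)) = Mul(-272240, Pow(Add(-2640, Rational(-368, 915)), -1)) = Mul(-272240, Pow(Rational(-2415968, 915), -1)) = Mul(-272240, Rational(-915, 2415968)) = Rational(15568725, 150998)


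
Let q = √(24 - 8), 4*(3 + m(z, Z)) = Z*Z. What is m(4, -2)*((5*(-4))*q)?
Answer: 160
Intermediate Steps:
m(z, Z) = -3 + Z²/4 (m(z, Z) = -3 + (Z*Z)/4 = -3 + Z²/4)
q = 4 (q = √16 = 4)
m(4, -2)*((5*(-4))*q) = (-3 + (¼)*(-2)²)*((5*(-4))*4) = (-3 + (¼)*4)*(-20*4) = (-3 + 1)*(-80) = -2*(-80) = 160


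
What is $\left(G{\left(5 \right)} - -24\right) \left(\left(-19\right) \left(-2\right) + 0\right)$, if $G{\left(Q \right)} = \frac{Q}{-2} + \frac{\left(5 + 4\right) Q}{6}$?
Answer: $1102$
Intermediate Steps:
$G{\left(Q \right)} = Q$ ($G{\left(Q \right)} = Q \left(- \frac{1}{2}\right) + 9 Q \frac{1}{6} = - \frac{Q}{2} + \frac{3 Q}{2} = Q$)
$\left(G{\left(5 \right)} - -24\right) \left(\left(-19\right) \left(-2\right) + 0\right) = \left(5 - -24\right) \left(\left(-19\right) \left(-2\right) + 0\right) = \left(5 + 24\right) \left(38 + 0\right) = 29 \cdot 38 = 1102$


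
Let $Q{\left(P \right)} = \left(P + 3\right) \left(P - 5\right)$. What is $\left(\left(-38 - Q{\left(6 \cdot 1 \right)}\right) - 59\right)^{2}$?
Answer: $11236$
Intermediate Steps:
$Q{\left(P \right)} = \left(-5 + P\right) \left(3 + P\right)$ ($Q{\left(P \right)} = \left(3 + P\right) \left(-5 + P\right) = \left(-5 + P\right) \left(3 + P\right)$)
$\left(\left(-38 - Q{\left(6 \cdot 1 \right)}\right) - 59\right)^{2} = \left(\left(-38 - \left(-15 + \left(6 \cdot 1\right)^{2} - 2 \cdot 6 \cdot 1\right)\right) - 59\right)^{2} = \left(\left(-38 - \left(-15 + 6^{2} - 12\right)\right) - 59\right)^{2} = \left(\left(-38 - \left(-15 + 36 - 12\right)\right) - 59\right)^{2} = \left(\left(-38 - 9\right) - 59\right)^{2} = \left(-47 - 59\right)^{2} = \left(-106\right)^{2} = 11236$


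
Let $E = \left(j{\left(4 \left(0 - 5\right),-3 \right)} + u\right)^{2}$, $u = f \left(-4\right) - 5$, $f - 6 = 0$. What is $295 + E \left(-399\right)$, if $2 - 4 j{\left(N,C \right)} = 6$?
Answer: $-358805$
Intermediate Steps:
$f = 6$ ($f = 6 + 0 = 6$)
$u = -29$ ($u = 6 \left(-4\right) - 5 = -24 - 5 = -29$)
$j{\left(N,C \right)} = -1$ ($j{\left(N,C \right)} = \frac{1}{2} - \frac{3}{2} = -1$)
$E = 900$ ($E = \left(-1 - 29\right)^{2} = \left(-30\right)^{2} = 900$)
$295 + E \left(-399\right) = 295 + 900 \left(-399\right) = 295 - 359100 = -358805$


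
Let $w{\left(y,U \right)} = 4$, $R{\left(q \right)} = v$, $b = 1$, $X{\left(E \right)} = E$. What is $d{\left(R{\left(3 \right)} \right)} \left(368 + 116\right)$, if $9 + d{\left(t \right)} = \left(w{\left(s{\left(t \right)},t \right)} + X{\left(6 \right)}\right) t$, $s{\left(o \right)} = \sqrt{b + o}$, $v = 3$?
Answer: $10164$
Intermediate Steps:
$R{\left(q \right)} = 3$
$s{\left(o \right)} = \sqrt{1 + o}$
$d{\left(t \right)} = -9 + 10 t$ ($d{\left(t \right)} = -9 + \left(4 + 6\right) t = -9 + 10 t$)
$d{\left(R{\left(3 \right)} \right)} \left(368 + 116\right) = \left(-9 + 10 \cdot 3\right) \left(368 + 116\right) = \left(-9 + 30\right) 484 = 21 \cdot 484 = 10164$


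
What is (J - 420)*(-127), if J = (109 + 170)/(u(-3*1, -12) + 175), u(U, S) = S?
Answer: 8658987/163 ≈ 53123.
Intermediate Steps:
J = 279/163 (J = (109 + 170)/(-12 + 175) = 279/163 ≈ 1.7117)
(J - 420)*(-127) = (279/163 - 420)*(-127) = -68181/163*(-127) = 8658987/163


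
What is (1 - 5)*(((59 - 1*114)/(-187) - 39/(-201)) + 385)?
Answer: -1756284/1139 ≈ -1542.0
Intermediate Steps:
(1 - 5)*(((59 - 1*114)/(-187) - 39/(-201)) + 385) = -4*(((59 - 114)*(-1/187) - 39*(-1/201)) + 385) = -4*((-55*(-1/187) + 13/67) + 385) = -4*((5/17 + 13/67) + 385) = -4*(556/1139 + 385) = -4*439071/1139 = -1756284/1139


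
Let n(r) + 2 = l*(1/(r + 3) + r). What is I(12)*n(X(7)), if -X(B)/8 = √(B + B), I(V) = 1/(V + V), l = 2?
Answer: -445/5322 - 592*√14/887 ≈ -2.5809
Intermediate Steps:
I(V) = 1/(2*V)
X(B) = -8*√2*√B (X(B) = -8*√(B + B) = -8*√2*√B)
n(r) = -2 + 2*r + 2/(3 + r) (n(r) = -2 + 2*(1/(r + 3) + r) = -2 + 2*(1/(3 + r) + r) = -2 + 2*(r + 1/(3 + r)) = -2 + (2*r + 2/(3 + r)) = -2 + 2*r + 2/(3 + r))
I(12)*n(X(7)) = ((½)/12)*(2*(-2 + (-8*√2*√7)² + 2*(-8*√2*√7))/(3 - 8*√2*√7)) = ((½)*(1/12))*(2*(-2 + (-8*√14)² + 2*(-8*√14))/(3 - 8*√14)) = (2*(-2 + 896 - 16*√14)/(3 - 8*√14))/24 = (2*(894 - 16*√14)/(3 - 8*√14))/24 = (894 - 16*√14)/(12*(3 - 8*√14))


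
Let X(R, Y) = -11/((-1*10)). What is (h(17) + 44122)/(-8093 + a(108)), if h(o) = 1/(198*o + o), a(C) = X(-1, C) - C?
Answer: -497549090/92467539 ≈ -5.3808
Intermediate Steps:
X(R, Y) = 11/10 (X(R, Y) = -11/(-10) = -11*(-1/10) = 11/10)
a(C) = 11/10 - C
h(o) = 1/(199*o)
(h(17) + 44122)/(-8093 + a(108)) = ((1/199)/17 + 44122)/(-8093 + (11/10 - 1*108)) = ((1/199)*(1/17) + 44122)/(-8093 + (11/10 - 108)) = (1/3383 + 44122)/(-8093 - 1069/10) = 149264727/(3383*(-81999/10)) = (149264727/3383)*(-10/81999) = -497549090/92467539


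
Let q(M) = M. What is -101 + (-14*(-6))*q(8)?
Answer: 571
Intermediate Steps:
-101 + (-14*(-6))*q(8) = -101 - 14*(-6)*8 = -101 + 84*8 = -101 + 672 = 571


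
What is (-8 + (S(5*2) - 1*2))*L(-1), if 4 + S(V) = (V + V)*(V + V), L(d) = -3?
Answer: -1158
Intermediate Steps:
S(V) = -4 + 4*V**2 (S(V) = -4 + (V + V)*(V + V) = -4 + (2*V)*(2*V) = -4 + 4*V**2)
(-8 + (S(5*2) - 1*2))*L(-1) = (-8 + ((-4 + 4*(5*2)**2) - 1*2))*(-3) = (-8 + ((-4 + 4*10**2) - 2))*(-3) = (-8 + ((-4 + 4*100) - 2))*(-3) = (-8 + ((-4 + 400) - 2))*(-3) = (-8 + (396 - 2))*(-3) = (-8 + 394)*(-3) = 386*(-3) = -1158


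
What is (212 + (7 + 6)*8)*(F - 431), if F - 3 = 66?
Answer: -114392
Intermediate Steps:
F = 69 (F = 3 + 66 = 69)
(212 + (7 + 6)*8)*(F - 431) = (212 + (7 + 6)*8)*(69 - 431) = (212 + 13*8)*(-362) = (212 + 104)*(-362) = 316*(-362) = -114392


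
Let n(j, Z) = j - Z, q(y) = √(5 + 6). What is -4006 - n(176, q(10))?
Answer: -4182 + √11 ≈ -4178.7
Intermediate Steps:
q(y) = √11
-4006 - n(176, q(10)) = -4006 - (176 - √11) = -4006 + (-176 + √11) = -4182 + √11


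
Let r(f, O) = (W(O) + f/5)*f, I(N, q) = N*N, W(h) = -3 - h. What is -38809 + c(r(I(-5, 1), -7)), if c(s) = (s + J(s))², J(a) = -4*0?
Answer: 11816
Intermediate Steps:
J(a) = 0
I(N, q) = N²
r(f, O) = f*(-3 - O + f/5) (r(f, O) = ((-3 - O) + f/5)*f = (-3 - O + f/5)*f = f*(-3 - O + f/5))
c(s) = s² (c(s) = (s + 0)² = s²)
-38809 + c(r(I(-5, 1), -7)) = -38809 + ((⅕)*(-5)²*(-15 + (-5)² - 5*(-7)))² = -38809 + ((⅕)*25*(-15 + 25 + 35))² = -38809 + ((⅕)*25*45)² = -38809 + 225² = -38809 + 50625 = 11816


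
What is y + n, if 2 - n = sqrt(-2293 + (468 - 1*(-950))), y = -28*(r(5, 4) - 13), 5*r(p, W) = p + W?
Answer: 1578/5 - 5*I*sqrt(35) ≈ 315.6 - 29.58*I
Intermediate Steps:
r(p, W) = W/5 + p/5 (r(p, W) = (p + W)/5 = (W + p)/5 = W/5 + p/5)
y = 1568/5 (y = -28*(((1/5)*4 + (1/5)*5) - 13) = -28*((4/5 + 1) - 13) = -28*(9/5 - 13) = -28*(-56/5) = 1568/5 ≈ 313.60)
n = 2 - 5*I*sqrt(35) (n = 2 - sqrt(-2293 + (468 - 1*(-950))) = 2 - sqrt(-2293 + (468 + 950)) = 2 - sqrt(-2293 + 1418) = 2 - sqrt(-875) = 2 - 5*I*sqrt(35) ≈ 2.0 - 29.58*I)
y + n = 1568/5 + (2 - 5*I*sqrt(35)) = 1578/5 - 5*I*sqrt(35)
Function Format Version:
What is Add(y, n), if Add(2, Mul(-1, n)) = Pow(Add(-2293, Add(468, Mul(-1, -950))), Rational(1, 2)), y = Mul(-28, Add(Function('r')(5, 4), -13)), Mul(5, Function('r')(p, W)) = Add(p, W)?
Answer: Add(Rational(1578, 5), Mul(-5, I, Pow(35, Rational(1, 2)))) ≈ Add(315.60, Mul(-29.580, I))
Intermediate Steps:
Function('r')(p, W) = Add(Mul(Rational(1, 5), W), Mul(Rational(1, 5), p)) (Function('r')(p, W) = Mul(Rational(1, 5), Add(p, W)) = Mul(Rational(1, 5), Add(W, p)) = Add(Mul(Rational(1, 5), W), Mul(Rational(1, 5), p)))
y = Rational(1568, 5) (y = Mul(-28, Add(Add(Mul(Rational(1, 5), 4), Mul(Rational(1, 5), 5)), -13)) = Mul(-28, Add(Add(Rational(4, 5), 1), -13)) = Mul(-28, Add(Rational(9, 5), -13)) = Mul(-28, Rational(-56, 5)) = Rational(1568, 5) ≈ 313.60)
n = Add(2, Mul(-5, I, Pow(35, Rational(1, 2)))) (n = Add(2, Mul(-1, Pow(Add(-2293, Add(468, Mul(-1, -950))), Rational(1, 2)))) = Add(2, Mul(-1, Pow(Add(-2293, Add(468, 950)), Rational(1, 2)))) = Add(2, Mul(-1, Pow(Add(-2293, 1418), Rational(1, 2)))) = Add(2, Mul(-1, Pow(-875, Rational(1, 2)))) = Add(2, Mul(-1, Mul(5, I, Pow(35, Rational(1, 2))))) = Add(2, Mul(-5, I, Pow(35, Rational(1, 2)))) ≈ Add(2.0000, Mul(-29.580, I)))
Add(y, n) = Add(Rational(1568, 5), Add(2, Mul(-5, I, Pow(35, Rational(1, 2))))) = Add(Rational(1578, 5), Mul(-5, I, Pow(35, Rational(1, 2))))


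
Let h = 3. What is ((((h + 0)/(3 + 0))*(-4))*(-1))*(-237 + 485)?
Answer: 992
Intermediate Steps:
((((h + 0)/(3 + 0))*(-4))*(-1))*(-237 + 485) = ((((3 + 0)/(3 + 0))*(-4))*(-1))*(-237 + 485) = (((3/3)*(-4))*(-1))*248 = (((3*(⅓))*(-4))*(-1))*248 = ((1*(-4))*(-1))*248 = -4*(-1)*248 = 4*248 = 992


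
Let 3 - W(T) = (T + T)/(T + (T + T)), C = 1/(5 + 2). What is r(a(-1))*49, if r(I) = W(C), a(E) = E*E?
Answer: 343/3 ≈ 114.33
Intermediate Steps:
a(E) = E²
C = ⅐ (C = 1/7 = ⅐ ≈ 0.14286)
W(T) = 7/3 (W(T) = 3 - (T + T)/(T + (T + T)) = 3 - 2*T/(T + 2*T) = 3 - 2*T/(3*T) = 3 - 2*T*1/(3*T) = 3 - 1*⅔ = 3 - ⅔ = 7/3)
r(I) = 7/3
r(a(-1))*49 = (7/3)*49 = 343/3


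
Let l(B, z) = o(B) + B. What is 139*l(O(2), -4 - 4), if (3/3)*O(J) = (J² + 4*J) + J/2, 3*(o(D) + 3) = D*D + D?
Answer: 29468/3 ≈ 9822.7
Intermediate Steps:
o(D) = -3 + D/3 + D²/3 (o(D) = -3 + (D*D + D)/3 = -3 + (D² + D)/3 = -3 + (D + D²)/3 = -3 + (D/3 + D²/3) = -3 + D/3 + D²/3)
O(J) = J² + 9*J/2 (O(J) = (J² + 4*J) + J/2 = J² + 9*J/2)
l(B, z) = -3 + B²/3 + 4*B/3 (l(B, z) = (-3 + B/3 + B²/3) + B = -3 + B²/3 + 4*B/3)
139*l(O(2), -4 - 4) = 139*(-3 + ((½)*2*(9 + 2*2))²/3 + 4*((½)*2*(9 + 2*2))/3) = 139*(-3 + ((½)*2*(9 + 4))²/3 + 4*((½)*2*(9 + 4))/3) = 139*(-3 + ((½)*2*13)²/3 + 4*((½)*2*13)/3) = 139*(-3 + (⅓)*13² + (4/3)*13) = 139*(-3 + (⅓)*169 + 52/3) = 139*(-3 + 169/3 + 52/3) = 139*(212/3) = 29468/3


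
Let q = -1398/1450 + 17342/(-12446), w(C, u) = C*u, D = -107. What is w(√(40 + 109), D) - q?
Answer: 10636352/4511675 - 107*√149 ≈ -1303.7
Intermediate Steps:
q = -10636352/4511675 (q = -1398*1/1450 + 17342*(-1/12446) = -699/725 - 8671/6223 = -10636352/4511675 ≈ -2.3575)
w(√(40 + 109), D) - q = √(40 + 109)*(-107) - 1*(-10636352/4511675) = √149*(-107) + 10636352/4511675 = -107*√149 + 10636352/4511675 = 10636352/4511675 - 107*√149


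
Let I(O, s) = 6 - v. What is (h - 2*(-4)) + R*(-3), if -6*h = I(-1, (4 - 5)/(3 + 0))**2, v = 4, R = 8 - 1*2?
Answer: -32/3 ≈ -10.667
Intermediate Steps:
R = 6 (R = 8 - 2 = 6)
I(O, s) = 2 (I(O, s) = 6 - 1*4 = 6 - 4 = 2)
h = -2/3 (h = -1/6*2**2 = -1/6*4 = -2/3 ≈ -0.66667)
(h - 2*(-4)) + R*(-3) = (-2/3 - 2*(-4)) + 6*(-3) = (-2/3 + 8) - 18 = 22/3 - 18 = -32/3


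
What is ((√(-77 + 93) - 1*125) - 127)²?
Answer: 61504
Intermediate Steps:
((√(-77 + 93) - 1*125) - 127)² = ((√16 - 125) - 127)² = ((4 - 125) - 127)² = (-121 - 127)² = (-248)² = 61504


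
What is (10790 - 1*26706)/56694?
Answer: -7958/28347 ≈ -0.28074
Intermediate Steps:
(10790 - 1*26706)/56694 = (10790 - 26706)*(1/56694) = -15916*1/56694 = -7958/28347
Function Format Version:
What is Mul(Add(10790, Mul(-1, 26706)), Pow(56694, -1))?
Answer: Rational(-7958, 28347) ≈ -0.28074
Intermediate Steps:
Mul(Add(10790, Mul(-1, 26706)), Pow(56694, -1)) = Mul(Add(10790, -26706), Rational(1, 56694)) = Mul(-15916, Rational(1, 56694)) = Rational(-7958, 28347)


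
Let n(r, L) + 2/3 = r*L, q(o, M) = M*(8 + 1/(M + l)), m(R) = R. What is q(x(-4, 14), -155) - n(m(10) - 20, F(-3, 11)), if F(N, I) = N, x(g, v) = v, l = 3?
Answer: -578351/456 ≈ -1268.3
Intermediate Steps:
q(o, M) = M*(8 + 1/(3 + M)) (q(o, M) = M*(8 + 1/(M + 3)) = M*(8 + 1/(3 + M)))
n(r, L) = -⅔ + L*r (n(r, L) = -⅔ + r*L = -⅔ + L*r)
q(x(-4, 14), -155) - n(m(10) - 20, F(-3, 11)) = -155*(25 + 8*(-155))/(3 - 155) - (-⅔ - 3*(10 - 20)) = -155*(25 - 1240)/(-152) - (-⅔ - 3*(-10)) = -155*(-1/152)*(-1215) - (-⅔ + 30) = -188325/152 - 1*88/3 = -188325/152 - 88/3 = -578351/456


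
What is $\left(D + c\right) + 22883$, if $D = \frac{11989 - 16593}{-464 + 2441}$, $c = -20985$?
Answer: $\frac{3747742}{1977} \approx 1895.7$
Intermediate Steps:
$D = - \frac{4604}{1977} \approx -2.3288$
$\left(D + c\right) + 22883 = \left(- \frac{4604}{1977} - 20985\right) + 22883 = - \frac{41491949}{1977} + 22883 = \frac{3747742}{1977}$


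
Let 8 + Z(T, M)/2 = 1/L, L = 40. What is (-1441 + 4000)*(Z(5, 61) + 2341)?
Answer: 118996059/20 ≈ 5.9498e+6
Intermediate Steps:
Z(T, M) = -319/20 (Z(T, M) = -16 + 2/40 = -16 + 2*(1/40) = -16 + 1/20 = -319/20)
(-1441 + 4000)*(Z(5, 61) + 2341) = (-1441 + 4000)*(-319/20 + 2341) = 2559*(46501/20) = 118996059/20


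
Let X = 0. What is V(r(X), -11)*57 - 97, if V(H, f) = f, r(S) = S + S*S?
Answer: -724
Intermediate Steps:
r(S) = S + S**2
V(r(X), -11)*57 - 97 = -11*57 - 97 = -627 - 97 = -724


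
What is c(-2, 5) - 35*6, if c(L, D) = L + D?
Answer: -207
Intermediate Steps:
c(L, D) = D + L
c(-2, 5) - 35*6 = (5 - 2) - 35*6 = 3 - 210 = -207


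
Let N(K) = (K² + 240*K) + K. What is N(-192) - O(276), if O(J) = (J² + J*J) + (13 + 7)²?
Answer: -162160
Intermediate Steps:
N(K) = K² + 241*K
O(J) = 400 + 2*J² (O(J) = (J² + J²) + 20² = 2*J² + 400 = 400 + 2*J²)
N(-192) - O(276) = -192*(241 - 192) - (400 + 2*276²) = -192*49 - (400 + 2*76176) = -9408 - (400 + 152352) = -9408 - 1*152752 = -9408 - 152752 = -162160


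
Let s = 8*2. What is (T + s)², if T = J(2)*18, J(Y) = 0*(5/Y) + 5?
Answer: 11236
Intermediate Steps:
s = 16
J(Y) = 5 (J(Y) = 0 + 5 = 5)
T = 90 (T = 5*18 = 90)
(T + s)² = (90 + 16)² = 106² = 11236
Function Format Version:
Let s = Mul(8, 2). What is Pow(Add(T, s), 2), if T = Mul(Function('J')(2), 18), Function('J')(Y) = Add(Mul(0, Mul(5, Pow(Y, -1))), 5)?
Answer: 11236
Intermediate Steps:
s = 16
Function('J')(Y) = 5 (Function('J')(Y) = Add(0, 5) = 5)
T = 90 (T = Mul(5, 18) = 90)
Pow(Add(T, s), 2) = Pow(Add(90, 16), 2) = Pow(106, 2) = 11236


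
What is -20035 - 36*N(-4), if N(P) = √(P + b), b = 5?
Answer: -20071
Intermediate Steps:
N(P) = √(5 + P) (N(P) = √(P + 5) = √(5 + P))
-20035 - 36*N(-4) = -20035 - 36*√(5 - 4) = -20035 - 36*√1 = -20035 - 36 = -20071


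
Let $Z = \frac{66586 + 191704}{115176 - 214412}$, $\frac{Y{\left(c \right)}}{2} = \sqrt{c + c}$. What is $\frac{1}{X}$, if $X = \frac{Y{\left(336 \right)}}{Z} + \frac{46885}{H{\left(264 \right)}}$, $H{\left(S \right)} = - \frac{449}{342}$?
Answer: $- \frac{20012913130672150125}{714700129066970433856598} + \frac{2583684792985220 \sqrt{42}}{1072050193600455650784897} \approx -2.7986 \cdot 10^{-5}$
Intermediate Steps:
$Y{\left(c \right)} = 2 \sqrt{2} \sqrt{c}$ ($Y{\left(c \right)} = 2 \sqrt{c + c} = 2 \sqrt{2 c} = 2 \sqrt{2} \sqrt{c}$)
$H{\left(S \right)} = - \frac{449}{342}$ ($H{\left(S \right)} = \left(-449\right) \frac{1}{342} = - \frac{449}{342}$)
$Z = - \frac{129145}{49618}$ ($Z = \frac{258290}{-99236} = 258290 \left(- \frac{1}{99236}\right) = - \frac{129145}{49618} \approx -2.6028$)
$X = - \frac{16034670}{449} - \frac{396944 \sqrt{42}}{129145}$ ($X = \frac{2 \sqrt{2} \sqrt{336}}{- \frac{129145}{49618}} + \frac{46885}{- \frac{449}{342}} = 2 \sqrt{2} \cdot 4 \sqrt{21} \left(- \frac{49618}{129145}\right) + 46885 \left(- \frac{342}{449}\right) = 8 \sqrt{42} \left(- \frac{49618}{129145}\right) - \frac{16034670}{449} = - \frac{396944 \sqrt{42}}{129145} - \frac{16034670}{449} = - \frac{16034670}{449} - \frac{396944 \sqrt{42}}{129145} \approx -35732.0$)
$\frac{1}{X} = \frac{1}{- \frac{16034670}{449} - \frac{396944 \sqrt{42}}{129145}}$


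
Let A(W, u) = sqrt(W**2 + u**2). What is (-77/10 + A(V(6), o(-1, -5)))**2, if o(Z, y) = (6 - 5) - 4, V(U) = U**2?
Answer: 136429/100 - 231*sqrt(145)/5 ≈ 807.97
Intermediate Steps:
o(Z, y) = -3 (o(Z, y) = 1 - 4 = -3)
(-77/10 + A(V(6), o(-1, -5)))**2 = (-77/10 + sqrt((6**2)**2 + (-3)**2))**2 = (-77*1/10 + sqrt(36**2 + 9))**2 = (-77/10 + sqrt(1296 + 9))**2 = (-77/10 + sqrt(1305))**2 = (-77/10 + 3*sqrt(145))**2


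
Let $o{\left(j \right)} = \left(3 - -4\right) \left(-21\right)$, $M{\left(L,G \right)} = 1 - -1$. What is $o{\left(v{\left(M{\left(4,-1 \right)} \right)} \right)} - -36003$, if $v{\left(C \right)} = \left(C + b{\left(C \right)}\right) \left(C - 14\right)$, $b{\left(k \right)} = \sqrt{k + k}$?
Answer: $35856$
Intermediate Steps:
$b{\left(k \right)} = \sqrt{2} \sqrt{k}$ ($b{\left(k \right)} = \sqrt{2 k} = \sqrt{2} \sqrt{k}$)
$M{\left(L,G \right)} = 2$ ($M{\left(L,G \right)} = 1 + 1 = 2$)
$v{\left(C \right)} = \left(-14 + C\right) \left(C + \sqrt{2} \sqrt{C}\right)$ ($v{\left(C \right)} = \left(C + \sqrt{2} \sqrt{C}\right) \left(C - 14\right) = \left(C + \sqrt{2} \sqrt{C}\right) \left(-14 + C\right) = \left(-14 + C\right) \left(C + \sqrt{2} \sqrt{C}\right)$)
$o{\left(j \right)} = -147$ ($o{\left(j \right)} = \left(3 + 4\right) \left(-21\right) = 7 \left(-21\right) = -147$)
$o{\left(v{\left(M{\left(4,-1 \right)} \right)} \right)} - -36003 = -147 - -36003 = -147 + 36003 = 35856$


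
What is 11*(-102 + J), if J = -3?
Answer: -1155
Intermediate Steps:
11*(-102 + J) = 11*(-102 - 3) = 11*(-105) = -1155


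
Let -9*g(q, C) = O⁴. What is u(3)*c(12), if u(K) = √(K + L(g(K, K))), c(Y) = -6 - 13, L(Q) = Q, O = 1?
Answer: -19*√26/3 ≈ -32.294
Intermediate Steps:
g(q, C) = -⅑ (g(q, C) = -⅑*1⁴ = -⅑*1 = -⅑)
c(Y) = -19
u(K) = √(-⅑ + K) (u(K) = √(K - ⅑) = √(-⅑ + K))
u(3)*c(12) = (√(-1 + 9*3)/3)*(-19) = (√(-1 + 27)/3)*(-19) = (√26/3)*(-19) = -19*√26/3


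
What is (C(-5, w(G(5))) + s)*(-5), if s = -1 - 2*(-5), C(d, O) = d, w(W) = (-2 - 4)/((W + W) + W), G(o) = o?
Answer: -20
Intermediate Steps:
w(W) = -2/W (w(W) = -6/(2*W + W) = -6*1/(3*W) = -2/W)
s = 9 (s = -1 + 10 = 9)
(C(-5, w(G(5))) + s)*(-5) = (-5 + 9)*(-5) = 4*(-5) = -20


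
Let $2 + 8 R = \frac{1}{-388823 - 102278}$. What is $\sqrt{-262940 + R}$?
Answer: $\frac{i \sqrt{1014655680519046046}}{1964404} \approx 512.78 i$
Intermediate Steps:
$R = - \frac{982203}{3928808}$ ($R = - \frac{1}{4} + \frac{1}{8 \left(-388823 - 102278\right)} = - \frac{1}{4} + \frac{1}{8 \left(-491101\right)} = - \frac{1}{4} + \frac{1}{8} \left(- \frac{1}{491101}\right) = - \frac{1}{4} - \frac{1}{3928808} = - \frac{982203}{3928808} \approx -0.25$)
$\sqrt{-262940 + R} = \sqrt{-262940 - \frac{982203}{3928808}} = \sqrt{- \frac{1033041757723}{3928808}} = \frac{i \sqrt{1014655680519046046}}{1964404}$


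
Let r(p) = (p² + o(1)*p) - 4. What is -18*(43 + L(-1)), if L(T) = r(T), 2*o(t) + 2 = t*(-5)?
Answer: -783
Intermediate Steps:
o(t) = -1 - 5*t/2 (o(t) = -1 + (t*(-5))/2 = -1 + (-5*t)/2 = -1 - 5*t/2)
r(p) = -4 + p² - 7*p/2 (r(p) = (p² + (-1 - 5/2*1)*p) - 4 = (p² + (-1 - 5/2)*p) - 4 = (p² - 7*p/2) - 4 = -4 + p² - 7*p/2)
L(T) = -4 + T² - 7*T/2
-18*(43 + L(-1)) = -18*(43 + (-4 + (-1)² - 7/2*(-1))) = -18*(43 + (-4 + 1 + 7/2)) = -18*(43 + ½) = -18*87/2 = -783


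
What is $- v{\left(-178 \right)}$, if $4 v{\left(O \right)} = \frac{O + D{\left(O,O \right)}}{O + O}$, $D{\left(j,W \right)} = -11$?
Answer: $- \frac{189}{1424} \approx -0.13272$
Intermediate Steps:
$v{\left(O \right)} = \frac{-11 + O}{8 O}$ ($v{\left(O \right)} = \frac{\left(O - 11\right) \frac{1}{O + O}}{4} = \frac{\left(-11 + O\right) \frac{1}{2 O}}{4} = \frac{\frac{1}{2} \frac{1}{O} \left(-11 + O\right)}{4} = \frac{-11 + O}{8 O}$)
$- v{\left(-178 \right)} = - \frac{-11 - 178}{8 \left(-178\right)} = - \frac{\left(-1\right) \left(-189\right)}{8 \cdot 178} = \left(-1\right) \frac{189}{1424} = - \frac{189}{1424}$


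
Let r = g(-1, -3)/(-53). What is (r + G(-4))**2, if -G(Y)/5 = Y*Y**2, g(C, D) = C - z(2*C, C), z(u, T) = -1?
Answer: 102400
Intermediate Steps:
g(C, D) = 1 + C (g(C, D) = C - 1*(-1) = C + 1 = 1 + C)
G(Y) = -5*Y**3 (G(Y) = -5*Y*Y**2 = -5*Y**3)
r = 0 (r = (1 - 1)/(-53) = 0*(-1/53) = 0)
(r + G(-4))**2 = (0 - 5*(-4)**3)**2 = (0 - 5*(-64))**2 = (0 + 320)**2 = 320**2 = 102400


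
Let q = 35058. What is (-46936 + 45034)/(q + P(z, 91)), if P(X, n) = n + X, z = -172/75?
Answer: -142650/2636003 ≈ -0.054116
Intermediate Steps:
z = -172/75 (z = -172*1/75 = -172/75 ≈ -2.2933)
P(X, n) = X + n
(-46936 + 45034)/(q + P(z, 91)) = (-46936 + 45034)/(35058 + (-172/75 + 91)) = -1902/(35058 + 6653/75) = -1902/2636003/75 = -1902*75/2636003 = -142650/2636003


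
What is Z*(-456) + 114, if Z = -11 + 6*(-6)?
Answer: 21546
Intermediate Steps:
Z = -47 (Z = -11 - 36 = -47)
Z*(-456) + 114 = -47*(-456) + 114 = 21432 + 114 = 21546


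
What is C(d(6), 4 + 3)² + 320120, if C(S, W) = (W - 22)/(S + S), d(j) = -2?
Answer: 5122145/16 ≈ 3.2013e+5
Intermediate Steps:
C(S, W) = (-22 + W)/(2*S) (C(S, W) = (-22 + W)/((2*S)) = (-22 + W)*(1/(2*S)) = (-22 + W)/(2*S))
C(d(6), 4 + 3)² + 320120 = ((½)*(-22 + (4 + 3))/(-2))² + 320120 = ((½)*(-½)*(-22 + 7))² + 320120 = ((½)*(-½)*(-15))² + 320120 = (15/4)² + 320120 = 225/16 + 320120 = 5122145/16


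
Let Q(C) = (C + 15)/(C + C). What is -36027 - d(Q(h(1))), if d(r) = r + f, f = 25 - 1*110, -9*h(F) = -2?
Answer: -143905/4 ≈ -35976.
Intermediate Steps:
h(F) = 2/9 (h(F) = -⅑*(-2) = 2/9)
f = -85 (f = 25 - 110 = -85)
Q(C) = (15 + C)/(2*C) (Q(C) = (15 + C)/((2*C)) = (15 + C)*(1/(2*C)) = (15 + C)/(2*C))
d(r) = -85 + r (d(r) = r - 85 = -85 + r)
-36027 - d(Q(h(1))) = -36027 - (-85 + (15 + 2/9)/(2*(2/9))) = -36027 - (-85 + (½)*(9/2)*(137/9)) = -36027 - (-85 + 137/4) = -36027 - 1*(-203/4) = -36027 + 203/4 = -143905/4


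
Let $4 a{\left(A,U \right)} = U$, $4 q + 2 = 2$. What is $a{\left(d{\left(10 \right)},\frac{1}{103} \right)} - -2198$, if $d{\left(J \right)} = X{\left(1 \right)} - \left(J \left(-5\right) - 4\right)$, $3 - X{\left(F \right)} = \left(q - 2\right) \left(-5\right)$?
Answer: $\frac{905577}{412} \approx 2198.0$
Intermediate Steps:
$q = 0$ ($q = - \frac{1}{2} + \frac{1}{4} \cdot 2 = - \frac{1}{2} + \frac{1}{2} = 0$)
$X{\left(F \right)} = -7$ ($X{\left(F \right)} = 3 - \left(0 - 2\right) \left(-5\right) = 3 - \left(-2\right) \left(-5\right) = 3 - 10 = -7$)
$d{\left(J \right)} = -3 + 5 J$ ($d{\left(J \right)} = -7 - \left(J \left(-5\right) - 4\right) = -7 - \left(- 5 J - 4\right) = -7 - \left(-4 - 5 J\right) = -7 + \left(4 + 5 J\right) = -3 + 5 J$)
$a{\left(A,U \right)} = \frac{U}{4}$
$a{\left(d{\left(10 \right)},\frac{1}{103} \right)} - -2198 = \frac{1}{4 \cdot 103} - -2198 = \frac{1}{4} \cdot \frac{1}{103} + 2198 = \frac{1}{412} + 2198 = \frac{905577}{412}$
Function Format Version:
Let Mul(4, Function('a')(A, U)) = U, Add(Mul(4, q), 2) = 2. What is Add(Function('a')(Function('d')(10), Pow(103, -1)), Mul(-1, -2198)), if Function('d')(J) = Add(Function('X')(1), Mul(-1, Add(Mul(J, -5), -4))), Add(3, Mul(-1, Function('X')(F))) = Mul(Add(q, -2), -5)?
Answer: Rational(905577, 412) ≈ 2198.0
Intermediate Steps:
q = 0 (q = Add(Rational(-1, 2), Mul(Rational(1, 4), 2)) = Add(Rational(-1, 2), Rational(1, 2)) = 0)
Function('X')(F) = -7 (Function('X')(F) = Add(3, Mul(-1, Mul(Add(0, -2), -5))) = Add(3, Mul(-1, Mul(-2, -5))) = Add(3, Mul(-1, 10)) = Add(3, -10) = -7)
Function('d')(J) = Add(-3, Mul(5, J)) (Function('d')(J) = Add(-7, Mul(-1, Add(Mul(J, -5), -4))) = Add(-7, Mul(-1, Add(Mul(-5, J), -4))) = Add(-7, Mul(-1, Add(-4, Mul(-5, J)))) = Add(-7, Add(4, Mul(5, J))) = Add(-3, Mul(5, J)))
Function('a')(A, U) = Mul(Rational(1, 4), U)
Add(Function('a')(Function('d')(10), Pow(103, -1)), Mul(-1, -2198)) = Add(Mul(Rational(1, 4), Pow(103, -1)), Mul(-1, -2198)) = Add(Mul(Rational(1, 4), Rational(1, 103)), 2198) = Add(Rational(1, 412), 2198) = Rational(905577, 412)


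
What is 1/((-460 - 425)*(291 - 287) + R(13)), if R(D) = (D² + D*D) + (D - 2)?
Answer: -1/3191 ≈ -0.00031338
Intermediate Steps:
R(D) = -2 + D + 2*D² (R(D) = (D² + D²) + (-2 + D) = 2*D² + (-2 + D) = -2 + D + 2*D²)
1/((-460 - 425)*(291 - 287) + R(13)) = 1/((-460 - 425)*(291 - 287) + (-2 + 13 + 2*13²)) = 1/(-885*4 + (-2 + 13 + 2*169)) = 1/(-3540 + (-2 + 13 + 338)) = 1/(-3540 + 349) = 1/(-3191) = -1/3191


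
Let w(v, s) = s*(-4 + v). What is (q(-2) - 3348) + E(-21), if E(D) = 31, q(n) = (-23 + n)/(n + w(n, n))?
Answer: -6639/2 ≈ -3319.5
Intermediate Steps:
q(n) = (-23 + n)/(n + n*(-4 + n))
(q(-2) - 3348) + E(-21) = ((-23 - 2)/((-2)*(-3 - 2)) - 3348) + 31 = (-½*(-25)/(-5) - 3348) + 31 = (-½*(-⅕)*(-25) - 3348) + 31 = (-5/2 - 3348) + 31 = -6701/2 + 31 = -6639/2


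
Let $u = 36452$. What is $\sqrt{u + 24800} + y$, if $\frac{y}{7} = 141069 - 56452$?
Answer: $592319 + 2 \sqrt{15313} \approx 5.9257 \cdot 10^{5}$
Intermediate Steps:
$y = 592319$ ($y = 7 \left(141069 - 56452\right) = 7 \cdot 84617 = 592319$)
$\sqrt{u + 24800} + y = \sqrt{36452 + 24800} + 592319 = \sqrt{61252} + 592319 = 2 \sqrt{15313} + 592319 = 592319 + 2 \sqrt{15313}$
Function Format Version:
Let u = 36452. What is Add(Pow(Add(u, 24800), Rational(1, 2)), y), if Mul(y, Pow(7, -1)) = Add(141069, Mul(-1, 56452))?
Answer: Add(592319, Mul(2, Pow(15313, Rational(1, 2)))) ≈ 5.9257e+5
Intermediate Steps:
y = 592319 (y = Mul(7, Add(141069, Mul(-1, 56452))) = Mul(7, Add(141069, -56452)) = Mul(7, 84617) = 592319)
Add(Pow(Add(u, 24800), Rational(1, 2)), y) = Add(Pow(Add(36452, 24800), Rational(1, 2)), 592319) = Add(Pow(61252, Rational(1, 2)), 592319) = Add(Mul(2, Pow(15313, Rational(1, 2))), 592319) = Add(592319, Mul(2, Pow(15313, Rational(1, 2))))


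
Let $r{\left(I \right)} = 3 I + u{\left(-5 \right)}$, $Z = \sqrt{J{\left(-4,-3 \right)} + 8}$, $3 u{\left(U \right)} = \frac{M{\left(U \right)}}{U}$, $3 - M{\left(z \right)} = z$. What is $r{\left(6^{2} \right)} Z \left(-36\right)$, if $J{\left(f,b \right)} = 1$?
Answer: $- \frac{58032}{5} \approx -11606.0$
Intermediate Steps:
$M{\left(z \right)} = 3 - z$
$u{\left(U \right)} = \frac{3 - U}{3 U}$ ($u{\left(U \right)} = \frac{\left(3 - U\right) \frac{1}{U}}{3} = \frac{\frac{1}{U} \left(3 - U\right)}{3} = \frac{3 - U}{3 U}$)
$Z = 3$ ($Z = \sqrt{1 + 8} = \sqrt{9} = 3$)
$r{\left(I \right)} = - \frac{8}{15} + 3 I$ ($r{\left(I \right)} = 3 I + \frac{3 - -5}{3 \left(-5\right)} = 3 I + \frac{1}{3} \left(- \frac{1}{5}\right) \left(3 + 5\right) = 3 I + \frac{1}{3} \left(- \frac{1}{5}\right) 8 = 3 I - \frac{8}{15} = - \frac{8}{15} + 3 I$)
$r{\left(6^{2} \right)} Z \left(-36\right) = \left(- \frac{8}{15} + 3 \cdot 6^{2}\right) 3 \left(-36\right) = \left(- \frac{8}{15} + 3 \cdot 36\right) 3 \left(-36\right) = \left(- \frac{8}{15} + 108\right) 3 \left(-36\right) = \frac{1612}{15} \cdot 3 \left(-36\right) = \frac{1612}{5} \left(-36\right) = - \frac{58032}{5}$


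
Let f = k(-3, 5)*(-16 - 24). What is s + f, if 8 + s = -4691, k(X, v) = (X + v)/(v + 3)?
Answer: -4709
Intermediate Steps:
k(X, v) = (X + v)/(3 + v)
s = -4699 (s = -8 - 4691 = -4699)
f = -10 (f = ((-3 + 5)/(3 + 5))*(-16 - 24) = (2/8)*(-40) = ((⅛)*2)*(-40) = (¼)*(-40) = -10)
s + f = -4699 - 10 = -4709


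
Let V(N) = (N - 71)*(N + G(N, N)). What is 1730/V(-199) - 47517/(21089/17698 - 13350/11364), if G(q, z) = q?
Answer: -158480654911027/56169342 ≈ -2.8215e+6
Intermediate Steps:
V(N) = 2*N*(-71 + N) (V(N) = (N - 71)*(N + N) = (-71 + N)*(2*N) = 2*N*(-71 + N))
1730/V(-199) - 47517/(21089/17698 - 13350/11364) = 1730/((2*(-199)*(-71 - 199))) - 47517/(21089/17698 - 13350/11364) = 1730/((2*(-199)*(-270))) - 47517/(21089*(1/17698) - 13350*1/11364) = 1730/107460 - 47517/(21089/17698 - 2225/1894) = 1730*(1/107460) - 47517/141129/8380003 = 173/10746 - 47517*8380003/141129 = 173/10746 - 132730867517/47043 = -158480654911027/56169342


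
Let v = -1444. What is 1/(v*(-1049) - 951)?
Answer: 1/1513805 ≈ 6.6059e-7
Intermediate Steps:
1/(v*(-1049) - 951) = 1/(-1444*(-1049) - 951) = 1/(1514756 - 951) = 1/1513805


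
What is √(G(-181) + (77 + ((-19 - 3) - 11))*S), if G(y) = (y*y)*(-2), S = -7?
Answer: I*√65830 ≈ 256.57*I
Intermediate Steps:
G(y) = -2*y² (G(y) = y²*(-2) = -2*y²)
√(G(-181) + (77 + ((-19 - 3) - 11))*S) = √(-2*(-181)² + (77 + ((-19 - 3) - 11))*(-7)) = √(-2*32761 + (77 + (-22 - 11))*(-7)) = √(-65522 + (77 - 33)*(-7)) = √(-65522 + 44*(-7)) = √(-65522 - 308) = √(-65830) = I*√65830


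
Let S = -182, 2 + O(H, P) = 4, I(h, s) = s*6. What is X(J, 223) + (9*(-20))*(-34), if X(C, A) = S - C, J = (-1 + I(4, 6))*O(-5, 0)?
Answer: 5868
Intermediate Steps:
I(h, s) = 6*s
O(H, P) = 2 (O(H, P) = -2 + 4 = 2)
J = 70 (J = (-1 + 6*6)*2 = (-1 + 36)*2 = 35*2 = 70)
X(C, A) = -182 - C
X(J, 223) + (9*(-20))*(-34) = (-182 - 1*70) + (9*(-20))*(-34) = (-182 - 70) - 180*(-34) = -252 + 6120 = 5868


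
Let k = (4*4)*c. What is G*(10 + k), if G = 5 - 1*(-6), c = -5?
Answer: -770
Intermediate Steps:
G = 11 (G = 5 + 6 = 11)
k = -80 (k = (4*4)*(-5) = 16*(-5) = -80)
G*(10 + k) = 11*(10 - 80) = 11*(-70) = -770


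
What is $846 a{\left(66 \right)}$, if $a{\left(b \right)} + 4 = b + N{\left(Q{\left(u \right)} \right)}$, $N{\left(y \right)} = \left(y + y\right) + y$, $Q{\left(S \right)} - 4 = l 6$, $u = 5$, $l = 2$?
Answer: $93060$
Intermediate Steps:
$Q{\left(S \right)} = 16$ ($Q{\left(S \right)} = 4 + 2 \cdot 6 = 4 + 12 = 16$)
$N{\left(y \right)} = 3 y$ ($N{\left(y \right)} = 2 y + y = 3 y$)
$a{\left(b \right)} = 44 + b$ ($a{\left(b \right)} = -4 + \left(b + 3 \cdot 16\right) = -4 + \left(b + 48\right) = -4 + \left(48 + b\right) = 44 + b$)
$846 a{\left(66 \right)} = 846 \left(44 + 66\right) = 846 \cdot 110 = 93060$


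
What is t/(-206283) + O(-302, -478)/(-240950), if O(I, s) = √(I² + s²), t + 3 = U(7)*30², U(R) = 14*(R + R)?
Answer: -58799/68761 - √79922/120475 ≈ -0.85747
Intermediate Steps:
U(R) = 28*R (U(R) = 14*(2*R) = 28*R)
t = 176397 (t = -3 + (28*7)*30² = -3 + 196*900 = -3 + 176400 = 176397)
t/(-206283) + O(-302, -478)/(-240950) = 176397/(-206283) + √((-302)² + (-478)²)/(-240950) = 176397*(-1/206283) + √(91204 + 228484)*(-1/240950) = -58799/68761 + √319688*(-1/240950) = -58799/68761 + (2*√79922)*(-1/240950) = -58799/68761 - √79922/120475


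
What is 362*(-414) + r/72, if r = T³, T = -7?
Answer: -10790839/72 ≈ -1.4987e+5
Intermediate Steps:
r = -343 (r = (-7)³ = -343)
362*(-414) + r/72 = 362*(-414) - 343/72 = -149868 - 343*1/72 = -149868 - 343/72 = -10790839/72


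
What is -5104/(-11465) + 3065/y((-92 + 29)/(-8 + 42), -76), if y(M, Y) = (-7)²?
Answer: 35390321/561785 ≈ 62.996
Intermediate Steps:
y(M, Y) = 49
-5104/(-11465) + 3065/y((-92 + 29)/(-8 + 42), -76) = -5104/(-11465) + 3065/49 = -5104*(-1/11465) + 3065*(1/49) = 5104/11465 + 3065/49 = 35390321/561785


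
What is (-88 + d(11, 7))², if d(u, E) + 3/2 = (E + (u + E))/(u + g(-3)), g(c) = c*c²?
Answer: 2122849/256 ≈ 8292.4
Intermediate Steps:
g(c) = c³
d(u, E) = -3/2 + (u + 2*E)/(-27 + u) (d(u, E) = -3/2 + (E + (u + E))/(u + (-3)³) = -3/2 + (E + (E + u))/(u - 27) = -3/2 + (u + 2*E)/(-27 + u))
(-88 + d(11, 7))² = (-88 + (81 - 1*11 + 4*7)/(2*(-27 + 11)))² = (-88 + (½)*(81 - 11 + 28)/(-16))² = (-88 + (½)*(-1/16)*98)² = (-88 - 49/16)² = (-1457/16)² = 2122849/256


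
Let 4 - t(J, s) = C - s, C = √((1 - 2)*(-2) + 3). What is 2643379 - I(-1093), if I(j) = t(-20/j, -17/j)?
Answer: 2889208858/1093 + √5 ≈ 2.6434e+6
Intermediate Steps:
C = √5 (C = √(-1*(-2) + 3) = √(2 + 3) = √5 ≈ 2.2361)
t(J, s) = 4 + s - √5 (t(J, s) = 4 - (√5 - s) = 4 + (s - √5) = 4 + s - √5)
I(j) = 4 - √5 - 17/j (I(j) = 4 - 17/j - √5 = 4 - √5 - 17/j)
2643379 - I(-1093) = 2643379 - (4 - √5 - 17/(-1093)) = 2643379 - (4 - √5 - 17*(-1/1093)) = 2643379 - (4 - √5 + 17/1093) = 2643379 - (4389/1093 - √5) = 2643379 + (-4389/1093 + √5) = 2889208858/1093 + √5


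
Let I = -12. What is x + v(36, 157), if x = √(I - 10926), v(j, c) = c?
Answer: 157 + I*√10938 ≈ 157.0 + 104.58*I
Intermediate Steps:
x = I*√10938 (x = √(-12 - 10926) = √(-10938) = I*√10938 ≈ 104.58*I)
x + v(36, 157) = I*√10938 + 157 = 157 + I*√10938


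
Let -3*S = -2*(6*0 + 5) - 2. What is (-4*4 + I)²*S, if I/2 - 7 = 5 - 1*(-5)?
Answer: 1296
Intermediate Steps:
I = 34 (I = 14 + 2*(5 - 1*(-5)) = 14 + 2*(5 + 5) = 14 + 2*10 = 14 + 20 = 34)
S = 4 (S = -(-2*(6*0 + 5) - 2)/3 = -(-2*(0 + 5) - 2)/3 = -(-2*5 - 2)/3 = -(-10 - 2)/3 = -⅓*(-12) = 4)
(-4*4 + I)²*S = (-4*4 + 34)²*4 = (-16 + 34)²*4 = 18²*4 = 324*4 = 1296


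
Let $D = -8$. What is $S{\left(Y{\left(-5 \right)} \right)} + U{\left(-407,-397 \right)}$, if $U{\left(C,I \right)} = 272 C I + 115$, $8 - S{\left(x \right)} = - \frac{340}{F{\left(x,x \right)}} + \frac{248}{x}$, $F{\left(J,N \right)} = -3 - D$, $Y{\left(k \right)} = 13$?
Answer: $\frac{571345579}{13} \approx 4.395 \cdot 10^{7}$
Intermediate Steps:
$F{\left(J,N \right)} = 5$ ($F{\left(J,N \right)} = -3 - -8 = -3 + 8 = 5$)
$S{\left(x \right)} = 76 - \frac{248}{x}$ ($S{\left(x \right)} = 8 - \left(- \frac{340}{5} + \frac{248}{x}\right) = 8 - \left(\left(-340\right) \frac{1}{5} + \frac{248}{x}\right) = 8 - \left(-68 + \frac{248}{x}\right) = 8 + \left(68 - \frac{248}{x}\right) = 76 - \frac{248}{x}$)
$U{\left(C,I \right)} = 115 + 272 C I$ ($U{\left(C,I \right)} = 272 C I + 115 = 115 + 272 C I$)
$S{\left(Y{\left(-5 \right)} \right)} + U{\left(-407,-397 \right)} = \left(76 - \frac{248}{13}\right) + \left(115 + 272 \left(-407\right) \left(-397\right)\right) = \left(76 - \frac{248}{13}\right) + \left(115 + 43949488\right) = \left(76 - \frac{248}{13}\right) + 43949603 = \frac{740}{13} + 43949603 = \frac{571345579}{13}$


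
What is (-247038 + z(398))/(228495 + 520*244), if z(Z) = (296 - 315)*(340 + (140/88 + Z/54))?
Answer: -150678949/211092750 ≈ -0.71380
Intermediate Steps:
z(Z) = -142785/22 - 19*Z/54 (z(Z) = -19*(340 + (140*(1/88) + Z*(1/54))) = -19*(340 + (35/22 + Z/54)) = -19*(7515/22 + Z/54) = -142785/22 - 19*Z/54)
(-247038 + z(398))/(228495 + 520*244) = (-247038 + (-142785/22 - 19/54*398))/(228495 + 520*244) = (-247038 + (-142785/22 - 3781/27))/(228495 + 126880) = (-247038 - 3938377/594)/355375 = -150678949/594*1/355375 = -150678949/211092750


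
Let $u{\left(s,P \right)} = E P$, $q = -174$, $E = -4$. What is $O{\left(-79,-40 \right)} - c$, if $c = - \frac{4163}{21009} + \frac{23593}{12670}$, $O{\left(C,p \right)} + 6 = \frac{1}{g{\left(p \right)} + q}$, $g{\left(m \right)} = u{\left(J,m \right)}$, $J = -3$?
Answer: $- \frac{1029518726}{133092015} \approx -7.7354$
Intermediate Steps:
$u{\left(s,P \right)} = - 4 P$
$g{\left(m \right)} = - 4 m$
$O{\left(C,p \right)} = -6 + \frac{1}{-174 - 4 p}$ ($O{\left(C,p \right)} = -6 + \frac{1}{- 4 p - 174} = -6 + \frac{1}{-174 - 4 p}$)
$c = \frac{442920127}{266184030}$ ($c = \left(-4163\right) \frac{1}{21009} + 23593 \cdot \frac{1}{12670} = - \frac{4163}{21009} + \frac{23593}{12670} = \frac{442920127}{266184030} \approx 1.664$)
$O{\left(-79,-40 \right)} - c = \frac{-1045 - -960}{2 \left(87 + 2 \left(-40\right)\right)} - \frac{442920127}{266184030} = \frac{-1045 + 960}{2 \left(87 - 80\right)} - \frac{442920127}{266184030} = \frac{1}{2} \cdot \frac{1}{7} \left(-85\right) - \frac{442920127}{266184030} = - \frac{85}{14} - \frac{442920127}{266184030} = - \frac{1029518726}{133092015}$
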